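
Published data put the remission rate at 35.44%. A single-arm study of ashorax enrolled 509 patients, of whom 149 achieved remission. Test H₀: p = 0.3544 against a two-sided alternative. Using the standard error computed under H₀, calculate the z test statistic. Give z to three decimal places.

p̂ = 149/509 ≈ 0.29273.
Under H₀, SE = √(0.3544·0.6456/509) = √(0.00044951) = 0.02120.
z = (0.29273 − 0.3544)/0.02120 = -0.06167/0.02120 = -2.909.

z = -2.909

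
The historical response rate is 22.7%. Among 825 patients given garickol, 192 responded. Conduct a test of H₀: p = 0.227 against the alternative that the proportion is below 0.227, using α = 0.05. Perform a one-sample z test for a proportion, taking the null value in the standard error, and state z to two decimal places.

z = 0.39

p̂ = 192/825 = 0.2327.
Under H₀, SE = √(0.227·0.773/825) = √(0.000212692) = 0.0146.
z = (0.2327 − 0.227)/0.0146 = 0.0057/0.0146 = 0.39.
p-value = P(Z < 0.393) ≈ 0.6527; since p > α = 0.05, fail to reject H₀.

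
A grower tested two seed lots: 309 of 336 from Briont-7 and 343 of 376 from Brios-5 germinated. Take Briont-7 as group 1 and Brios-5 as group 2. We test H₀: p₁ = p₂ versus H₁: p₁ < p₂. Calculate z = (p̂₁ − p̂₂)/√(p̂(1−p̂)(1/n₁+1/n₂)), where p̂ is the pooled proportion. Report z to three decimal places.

p̂₁ = 309/336 ≈ 0.91964, p̂₂ = 343/376 ≈ 0.91223.
Pooled p̂ = (309+343)/(336+376) = 652/712 = 0.91573.
SE = √(0.0771683 × 0.00563576) = 0.02085.
z = (0.91964 − 0.91223)/0.02085 = 0.00741/0.02085 = 0.355.

z = 0.355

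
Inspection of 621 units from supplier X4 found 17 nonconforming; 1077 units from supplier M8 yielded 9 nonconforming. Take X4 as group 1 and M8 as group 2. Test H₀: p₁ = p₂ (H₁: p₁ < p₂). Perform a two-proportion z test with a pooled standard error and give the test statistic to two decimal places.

z = 3.07

p̂₁ = 17/621 ≈ 0.02738, p̂₂ = 9/1077 ≈ 0.00836.
Pooled p̂ = (17+9)/(621+1077) = 26/1698 = 0.01531.
SE = √(0.0150777 × 0.00253881) = 0.00619.
z = (0.02738 − 0.00836)/0.00619 = 0.01902/0.00619 = 3.07.
p-value = P(Z < 3.074) ≈ 0.9989.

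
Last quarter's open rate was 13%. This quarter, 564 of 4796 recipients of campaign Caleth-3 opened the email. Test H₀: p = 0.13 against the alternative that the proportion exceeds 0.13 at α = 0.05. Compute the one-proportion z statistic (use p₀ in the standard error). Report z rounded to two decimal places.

z = -2.55

p̂ = 564/4796 = 0.11760.
SE = √(p₀(1−p₀)/n) = √(0.1131/4796) = 0.00486.
z = (0.11760 − 0.13)/0.00486 = -0.01240/0.00486 = -2.55.
p-value = P(Z > -2.554) ≈ 0.9947; since p > α = 0.05, fail to reject H₀.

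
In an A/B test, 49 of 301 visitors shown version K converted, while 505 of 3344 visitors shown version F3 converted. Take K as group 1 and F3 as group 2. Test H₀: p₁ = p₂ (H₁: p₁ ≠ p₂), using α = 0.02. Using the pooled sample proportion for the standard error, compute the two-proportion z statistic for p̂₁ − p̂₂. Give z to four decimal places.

p̂₁ = 49/301 = 0.162791, p̂₂ = 505/3344 = 0.151017.
Pooled p̂ = (49+505)/(301+3344) = 554/3645 = 0.151989.
SE = √(0.128888 × 0.0036213) = 0.021604.
z = (0.162791 − 0.151017)/0.021604 = 0.011774/0.021604 = 0.5450.
p-value = 2·P(Z > 0.545) ≈ 0.5858. With α = 0.02, fail to reject H₀.

z = 0.5450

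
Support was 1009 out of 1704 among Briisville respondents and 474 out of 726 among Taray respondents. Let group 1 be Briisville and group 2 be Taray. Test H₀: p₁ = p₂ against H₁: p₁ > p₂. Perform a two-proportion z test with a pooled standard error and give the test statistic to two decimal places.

p̂₁ = 1009/1704 = 0.5921, p̂₂ = 474/726 = 0.6529.
Pooled p̂ = (1009+474)/(1704+726) = 1483/2430 = 0.6103.
SE = √(p̂(1−p̂)(1/n₁+1/n₂)) = √(0.6103·0.3897·0.00196426) = √(0.000467174) = 0.0216.
z = (0.5921 − 0.6529)/0.0216 = -0.0608/0.0216 = -2.81.
p-value = P(Z > -2.811) ≈ 0.9975.

z = -2.81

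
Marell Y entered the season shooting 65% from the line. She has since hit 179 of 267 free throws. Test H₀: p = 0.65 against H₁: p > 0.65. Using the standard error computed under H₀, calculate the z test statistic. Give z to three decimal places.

z = 0.699

p̂ = 179/267 = 0.67041.
Under H₀, SE = √(0.65·0.35/267) = √(0.00085206) = 0.02919.
z = (0.67041 − 0.65)/0.02919 = 0.02041/0.02919 = 0.699.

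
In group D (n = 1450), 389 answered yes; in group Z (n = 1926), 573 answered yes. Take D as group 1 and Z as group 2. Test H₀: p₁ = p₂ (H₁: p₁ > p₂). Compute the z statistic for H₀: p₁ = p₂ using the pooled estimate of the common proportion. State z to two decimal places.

z = -1.86

p̂₁ = 389/1450 ≈ 0.2683, p̂₂ = 573/1926 ≈ 0.2975.
Pooled p̂ = (389+573)/(1450+1926) = 962/3376 = 0.2850.
SE = √(p̂(1−p̂)(1/n₁+1/n₂)) = √(0.2850·0.7150·0.00120887) = √(0.000246312) = 0.0157.
z = (0.2683 − 0.2975)/0.0157 = -0.0292/0.0157 = -1.86.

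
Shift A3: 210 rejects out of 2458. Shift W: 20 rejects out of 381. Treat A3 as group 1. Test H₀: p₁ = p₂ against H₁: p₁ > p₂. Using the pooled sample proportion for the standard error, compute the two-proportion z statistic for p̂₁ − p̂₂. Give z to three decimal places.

z = 2.193

p̂₁ = 210/2458 ≈ 0.085435, p̂₂ = 20/381 ≈ 0.052493.
Pooled p̂ = (210+20)/(2458+381) = 230/2839 = 0.081014.
SE = √(0.0744511 × 0.00303151) = 0.015023.
z = (0.085435 − 0.052493)/0.015023 = 0.032942/0.015023 = 2.193.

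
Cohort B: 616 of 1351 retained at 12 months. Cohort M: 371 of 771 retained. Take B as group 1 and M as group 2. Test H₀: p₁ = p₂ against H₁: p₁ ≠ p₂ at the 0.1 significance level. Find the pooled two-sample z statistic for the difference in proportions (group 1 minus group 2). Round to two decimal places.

p̂₁ = 616/1351 = 0.4560, p̂₂ = 371/771 = 0.4812.
Pooled p̂ = (616+371)/(1351+771) = 987/2122 = 0.4651.
SE = √(p̂(1−p̂)(1/n₁+1/n₂)) = √(0.4651·0.5349·0.00203721) = √(0.000506825) = 0.0225.
z = (0.4560 − 0.4812)/0.0225 = -0.0252/0.0225 = -1.12.
Two-sided p-value ≈ 2·Φ(−1.121) = 0.2623, so at α = 0.1 we fail to reject H₀.

z = -1.12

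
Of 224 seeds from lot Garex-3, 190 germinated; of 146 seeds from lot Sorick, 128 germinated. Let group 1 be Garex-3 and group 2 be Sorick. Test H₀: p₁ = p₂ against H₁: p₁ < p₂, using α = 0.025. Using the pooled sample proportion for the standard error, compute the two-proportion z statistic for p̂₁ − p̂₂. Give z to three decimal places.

z = -0.771

p̂₁ = 190/224 ≈ 0.84821, p̂₂ = 128/146 ≈ 0.87671.
Pooled p̂ = (190+128)/(224+146) = 318/370 = 0.85946.
SE = √(p̂(1−p̂)(1/n₁+1/n₂)) = √(0.85946·0.14054·0.0113136) = √(0.00136656) = 0.03697.
z = (0.84821 − 0.87671)/0.03697 = -0.02850/0.03697 = -0.771.
p-value = P(Z < -0.771) ≈ 0.2204, so at α = 0.025 we fail to reject H₀.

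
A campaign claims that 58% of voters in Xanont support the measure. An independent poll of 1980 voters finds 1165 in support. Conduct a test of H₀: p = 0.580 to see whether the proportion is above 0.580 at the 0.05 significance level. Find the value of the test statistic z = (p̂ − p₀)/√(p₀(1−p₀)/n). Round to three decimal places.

z = 0.756

p̂ = 1165/1980 ≈ 0.58838.
Standard error under H₀: √(0.58×0.42/1980) = 0.01109.
z = (0.58838 − 0.58)/0.01109 = 0.00838/0.01109 = 0.756.
p-value = P(Z > 0.756) ≈ 0.2249. With α = 0.05, fail to reject H₀.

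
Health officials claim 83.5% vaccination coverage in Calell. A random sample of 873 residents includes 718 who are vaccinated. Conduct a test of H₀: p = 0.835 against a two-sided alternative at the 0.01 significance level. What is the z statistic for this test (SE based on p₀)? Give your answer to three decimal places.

p̂ = 718/873 ≈ 0.82245.
Under H₀, SE = √(0.835·0.165/873) = √(0.000157818) = 0.01256.
z = (0.82245 − 0.835)/0.01256 = -0.01255/0.01256 = -0.999.
p-value = 2·P(Z > 0.999) ≈ 0.3178. With α = 0.01, fail to reject H₀.

z = -0.999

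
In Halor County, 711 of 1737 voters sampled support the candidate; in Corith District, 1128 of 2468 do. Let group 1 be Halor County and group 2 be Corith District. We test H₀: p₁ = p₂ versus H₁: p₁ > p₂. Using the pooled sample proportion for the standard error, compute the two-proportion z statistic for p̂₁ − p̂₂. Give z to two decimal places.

z = -3.07

p̂₁ = 711/1737 ≈ 0.40933, p̂₂ = 1128/2468 ≈ 0.45705.
Pooled p̂ = (711+1128)/(1737+2468) = 1839/4205 = 0.43734.
SE = √(0.246073 × 0.000980892) = 0.01554.
z = (0.40933 − 0.45705)/0.01554 = -0.04772/0.01554 = -3.07.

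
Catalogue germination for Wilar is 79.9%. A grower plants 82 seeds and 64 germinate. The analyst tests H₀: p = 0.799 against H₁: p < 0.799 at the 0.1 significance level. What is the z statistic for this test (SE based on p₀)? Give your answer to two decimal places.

p̂ = 64/82 = 0.7805.
SE = √(p₀(1−p₀)/n) = √(0.1606/82) = 0.0443.
z = (0.7805 − 0.799)/0.0443 = -0.0185/0.0443 = -0.42.
p-value = P(Z < -0.418) ≈ 0.3379, so at α = 0.1 we fail to reject H₀.

z = -0.42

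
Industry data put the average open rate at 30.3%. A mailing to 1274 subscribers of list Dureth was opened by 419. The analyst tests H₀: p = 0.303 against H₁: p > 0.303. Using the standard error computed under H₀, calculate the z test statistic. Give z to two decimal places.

z = 2.01

p̂ = 419/1274 ≈ 0.3289.
SE = √(p₀(1−p₀)/n) = √(0.21119/1274) = 0.0129.
z = (0.3289 − 0.303)/0.0129 = 0.0259/0.0129 = 2.01.
p-value = P(Z > 2.010) ≈ 0.0222.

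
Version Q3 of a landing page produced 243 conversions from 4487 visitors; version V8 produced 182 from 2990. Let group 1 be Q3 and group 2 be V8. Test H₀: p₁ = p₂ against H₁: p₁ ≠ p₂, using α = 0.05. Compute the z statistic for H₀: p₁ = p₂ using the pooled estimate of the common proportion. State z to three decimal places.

p̂₁ = 243/4487 ≈ 0.054156, p̂₂ = 182/2990 ≈ 0.060870.
Pooled p̂ = (243+182)/(4487+2990) = 425/7477 = 0.056841.
SE = √(p̂(1−p̂)(1/n₁+1/n₂)) = √(0.056841·0.943159·0.000557314) = √(2.98777e-05) = 0.005466.
z = (0.054156 − 0.060870)/0.005466 = -0.006714/0.005466 = -1.228.
p-value = 2·P(Z > 1.228) ≈ 0.2194. With α = 0.05, fail to reject H₀.

z = -1.228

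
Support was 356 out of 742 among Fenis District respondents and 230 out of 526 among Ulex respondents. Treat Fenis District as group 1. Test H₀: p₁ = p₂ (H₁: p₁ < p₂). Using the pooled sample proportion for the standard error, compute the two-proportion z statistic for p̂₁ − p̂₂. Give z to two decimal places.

z = 1.50

p̂₁ = 356/742 ≈ 0.4798, p̂₂ = 230/526 ≈ 0.4373.
Pooled p̂ = (356+230)/(742+526) = 586/1268 = 0.4621.
SE = √(p̂(1−p̂)(1/n₁+1/n₂)) = √(0.4621·0.5379·0.00324885) = √(0.000807557) = 0.0284.
z = (0.4798 − 0.4373)/0.0284 = 0.0425/0.0284 = 1.50.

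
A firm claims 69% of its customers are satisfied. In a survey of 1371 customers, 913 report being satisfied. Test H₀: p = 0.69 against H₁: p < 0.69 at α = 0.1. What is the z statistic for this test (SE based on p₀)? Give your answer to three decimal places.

z = -1.926

p̂ = 913/1371 = 0.66594.
Standard error under H₀: √(0.69×0.31/1371) = 0.01249.
z = (0.66594 − 0.69)/0.01249 = -0.02406/0.01249 = -1.926.
p-value = P(Z < -1.926) ≈ 0.0270; since p < α = 0.1, reject H₀.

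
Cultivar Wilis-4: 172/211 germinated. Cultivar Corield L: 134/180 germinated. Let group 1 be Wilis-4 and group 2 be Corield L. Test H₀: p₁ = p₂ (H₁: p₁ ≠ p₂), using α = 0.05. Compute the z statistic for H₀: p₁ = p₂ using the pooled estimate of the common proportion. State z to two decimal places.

z = 1.69

p̂₁ = 172/211 ≈ 0.8152, p̂₂ = 134/180 ≈ 0.7444.
Pooled p̂ = (172+134)/(211+180) = 306/391 = 0.7826.
SE = √(p̂(1−p̂)(1/n₁+1/n₂)) = √(0.7826·0.2174·0.0102949) = √(0.00175149) = 0.0419.
z = (0.8152 − 0.7444)/0.0419 = 0.0708/0.0419 = 1.69.
Two-sided p-value ≈ 2·Φ(−1.690) = 0.0911; since p > α = 0.05, fail to reject H₀.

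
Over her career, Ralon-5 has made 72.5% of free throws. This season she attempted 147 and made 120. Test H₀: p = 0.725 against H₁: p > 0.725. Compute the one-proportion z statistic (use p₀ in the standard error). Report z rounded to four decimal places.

p̂ = 120/147 = 0.816327.
Under H₀, SE = √(0.725·0.275/147) = √(0.00135629) = 0.036828.
z = (0.816327 − 0.725)/0.036828 = 0.091327/0.036828 = 2.4798.
p-value = P(Z > 2.480) ≈ 0.0066.

z = 2.4798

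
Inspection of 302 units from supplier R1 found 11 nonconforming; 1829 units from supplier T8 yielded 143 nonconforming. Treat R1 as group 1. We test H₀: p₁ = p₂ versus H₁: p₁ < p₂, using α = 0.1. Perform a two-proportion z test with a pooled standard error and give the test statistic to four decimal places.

z = -2.5966

p̂₁ = 11/302 ≈ 0.036424, p̂₂ = 143/1829 ≈ 0.078185.
Pooled p̂ = (11+143)/(302+1829) = 154/2131 = 0.072267.
SE = √(0.0670441 × 0.00385801) = 0.016083.
z = (0.036424 − 0.078185)/0.016083 = -0.041761/0.016083 = -2.5966.
p-value = P(Z < -2.597) ≈ 0.0047, so at α = 0.1 we reject H₀.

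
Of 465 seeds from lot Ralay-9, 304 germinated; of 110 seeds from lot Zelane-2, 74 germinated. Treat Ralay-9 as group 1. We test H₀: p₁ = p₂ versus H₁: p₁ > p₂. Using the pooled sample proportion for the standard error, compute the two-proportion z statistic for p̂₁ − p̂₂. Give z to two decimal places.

z = -0.38

p̂₁ = 304/465 = 0.6538, p̂₂ = 74/110 = 0.6727.
Pooled p̂ = (304+74)/(465+110) = 378/575 = 0.6574.
SE = √(0.225228 × 0.0112414) = 0.0503.
z = (0.6538 − 0.6727)/0.0503 = -0.0189/0.0503 = -0.38.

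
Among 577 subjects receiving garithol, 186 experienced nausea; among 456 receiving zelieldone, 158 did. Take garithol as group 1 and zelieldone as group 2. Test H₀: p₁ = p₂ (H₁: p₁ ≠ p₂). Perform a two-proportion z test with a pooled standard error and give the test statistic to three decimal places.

p̂₁ = 186/577 = 0.32236, p̂₂ = 158/456 = 0.34649.
Pooled p̂ = (186+158)/(577+456) = 344/1033 = 0.33301.
SE = √(p̂(1−p̂)(1/n₁+1/n₂)) = √(0.33301·0.66699·0.00392608) = √(0.000872041) = 0.02953.
z = (0.32236 − 0.34649)/0.02953 = -0.02413/0.02953 = -0.817.
p-value = 2·P(Z > 0.817) ≈ 0.4138.

z = -0.817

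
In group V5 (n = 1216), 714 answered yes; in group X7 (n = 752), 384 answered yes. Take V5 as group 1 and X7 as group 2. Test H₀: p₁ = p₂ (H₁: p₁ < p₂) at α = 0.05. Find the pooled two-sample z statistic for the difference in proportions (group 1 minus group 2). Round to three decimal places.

p̂₁ = 714/1216 ≈ 0.58717, p̂₂ = 384/752 ≈ 0.51064.
Pooled p̂ = (714+384)/(1216+752) = 1098/1968 = 0.55793.
SE = √(0.246644 × 0.00215216) = 0.02304.
z = (0.58717 − 0.51064)/0.02304 = 0.07653/0.02304 = 3.322.
p-value = P(Z < 3.322) ≈ 0.9996, so at α = 0.05 we fail to reject H₀.

z = 3.322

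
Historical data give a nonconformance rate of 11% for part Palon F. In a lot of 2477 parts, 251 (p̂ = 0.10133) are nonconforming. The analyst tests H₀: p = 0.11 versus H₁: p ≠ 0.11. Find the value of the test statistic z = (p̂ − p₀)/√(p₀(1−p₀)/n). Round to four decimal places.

z = -1.3787

p̂ = 251/2477 = 0.101332.
SE = √(p₀(1−p₀)/n) = √(0.0979/2477) = 0.006287.
z = (0.101332 − 0.11)/0.006287 = -0.008668/0.006287 = -1.3787.
p-value = 2·P(Z > 1.379) ≈ 0.1680.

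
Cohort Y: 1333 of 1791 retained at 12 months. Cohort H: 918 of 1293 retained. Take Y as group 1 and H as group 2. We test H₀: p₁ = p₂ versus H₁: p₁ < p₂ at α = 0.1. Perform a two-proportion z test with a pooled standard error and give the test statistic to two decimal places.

z = 2.12

p̂₁ = 1333/1791 = 0.7443, p̂₂ = 918/1293 = 0.7100.
Pooled p̂ = (1333+918)/(1791+1293) = 2251/3084 = 0.7299.
SE = √(0.197148 × 0.00133174) = 0.0162.
z = (0.7443 − 0.7100)/0.0162 = 0.0343/0.0162 = 2.12.
p-value = P(Z < 2.117) ≈ 0.9829; since p > α = 0.1, fail to reject H₀.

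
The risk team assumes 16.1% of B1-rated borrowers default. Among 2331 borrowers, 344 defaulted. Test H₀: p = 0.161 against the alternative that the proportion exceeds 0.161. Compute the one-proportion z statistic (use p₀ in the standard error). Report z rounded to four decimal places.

z = -1.7634

p̂ = 344/2331 ≈ 0.1475761.
Under H₀, SE = √(0.161·0.839/2331) = √(5.79489e-05) = 0.0076124.
z = (0.1475761 − 0.161)/0.0076124 = -0.0134239/0.0076124 = -1.7634.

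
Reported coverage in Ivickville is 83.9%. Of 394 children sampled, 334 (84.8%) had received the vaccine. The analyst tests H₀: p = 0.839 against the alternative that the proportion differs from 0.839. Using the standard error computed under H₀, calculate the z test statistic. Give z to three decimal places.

p̂ = 334/394 = 0.84772.
Under H₀, SE = √(0.839·0.161/394) = √(0.00034284) = 0.01852.
z = (0.84772 − 0.839)/0.01852 = 0.00872/0.01852 = 0.471.

z = 0.471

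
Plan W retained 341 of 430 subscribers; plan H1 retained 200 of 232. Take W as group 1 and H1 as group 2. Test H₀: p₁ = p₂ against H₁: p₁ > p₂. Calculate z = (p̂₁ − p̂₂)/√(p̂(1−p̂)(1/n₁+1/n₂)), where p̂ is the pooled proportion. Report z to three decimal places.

z = -2.193

p̂₁ = 341/430 ≈ 0.79302, p̂₂ = 200/232 ≈ 0.86207.
Pooled p̂ = (341+200)/(430+232) = 541/662 = 0.81722.
SE = √(p̂(1−p̂)(1/n₁+1/n₂)) = √(0.81722·0.18278·0.00663593) = √(0.000991216) = 0.03148.
z = (0.79302 − 0.86207)/0.03148 = -0.06905/0.03148 = -2.193.
p-value = P(Z > -2.193) ≈ 0.9858.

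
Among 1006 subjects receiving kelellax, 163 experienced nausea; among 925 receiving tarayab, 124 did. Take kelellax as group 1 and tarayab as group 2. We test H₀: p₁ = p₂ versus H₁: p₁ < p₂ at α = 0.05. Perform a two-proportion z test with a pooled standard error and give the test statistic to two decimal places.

z = 1.73

p̂₁ = 163/1006 = 0.16203, p̂₂ = 124/925 = 0.13405.
Pooled p̂ = (163+124)/(1006+925) = 287/1931 = 0.14863.
SE = √(0.126537 × 0.00207512) = 0.01620.
z = (0.16203 − 0.13405)/0.01620 = 0.02798/0.01620 = 1.73.
p-value = P(Z < 1.726) ≈ 0.9579; since p > α = 0.05, fail to reject H₀.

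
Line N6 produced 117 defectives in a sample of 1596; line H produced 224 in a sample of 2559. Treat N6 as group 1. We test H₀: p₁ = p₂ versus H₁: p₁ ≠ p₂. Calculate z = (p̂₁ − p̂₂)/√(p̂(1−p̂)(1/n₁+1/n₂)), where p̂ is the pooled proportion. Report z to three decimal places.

z = -1.625

p̂₁ = 117/1596 ≈ 0.07331, p̂₂ = 224/2559 ≈ 0.08753.
Pooled p̂ = (117+224)/(1596+2559) = 341/4155 = 0.08207.
SE = √(0.0753343 × 0.00101734) = 0.00875.
z = (0.07331 − 0.08753)/0.00875 = -0.01422/0.00875 = -1.625.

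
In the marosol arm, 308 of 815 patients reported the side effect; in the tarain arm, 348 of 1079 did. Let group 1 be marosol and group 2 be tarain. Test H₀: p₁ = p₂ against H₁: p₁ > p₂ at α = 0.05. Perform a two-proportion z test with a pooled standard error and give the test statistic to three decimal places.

z = 2.509

p̂₁ = 308/815 ≈ 0.37791, p̂₂ = 348/1079 ≈ 0.32252.
Pooled p̂ = (308+348)/(815+1079) = 656/1894 = 0.34636.
SE = √(0.226394 × 0.00215378) = 0.02208.
z = (0.37791 − 0.32252)/0.02208 = 0.05539/0.02208 = 2.509.
p-value = P(Z > 2.509) ≈ 0.0061. With α = 0.05, reject H₀.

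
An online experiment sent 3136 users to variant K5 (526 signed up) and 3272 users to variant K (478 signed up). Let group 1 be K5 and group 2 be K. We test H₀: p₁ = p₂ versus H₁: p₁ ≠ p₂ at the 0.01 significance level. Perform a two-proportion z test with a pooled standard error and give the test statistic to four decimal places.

p̂₁ = 526/3136 ≈ 0.167730, p̂₂ = 478/3272 ≈ 0.146088.
Pooled p̂ = (526+478)/(3136+3272) = 1004/6408 = 0.156679.
SE = √(0.132131 × 0.000624501) = 0.009084.
z = (0.167730 − 0.146088)/0.009084 = 0.021642/0.009084 = 2.3824.
Two-sided p-value ≈ 2·Φ(−2.382) = 0.0172; since p > α = 0.01, fail to reject H₀.

z = 2.3824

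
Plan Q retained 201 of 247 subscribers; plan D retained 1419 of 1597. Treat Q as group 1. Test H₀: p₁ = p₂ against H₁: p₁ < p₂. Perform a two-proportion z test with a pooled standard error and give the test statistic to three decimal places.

p̂₁ = 201/247 = 0.813765, p̂₂ = 1419/1597 = 0.888541.
Pooled p̂ = (201+1419)/(247+1597) = 1620/1844 = 0.878525.
SE = √(p̂(1−p̂)(1/n₁+1/n₂)) = √(0.878525·0.121475·0.00467476) = √(0.000498885) = 0.022336.
z = (0.813765 − 0.888541)/0.022336 = -0.074776/0.022336 = -3.348.
p-value = P(Z < -3.348) ≈ 0.0004.

z = -3.348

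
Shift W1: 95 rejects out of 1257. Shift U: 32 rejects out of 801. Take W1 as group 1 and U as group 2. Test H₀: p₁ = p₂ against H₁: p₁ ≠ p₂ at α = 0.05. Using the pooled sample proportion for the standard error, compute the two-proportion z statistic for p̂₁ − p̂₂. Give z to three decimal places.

p̂₁ = 95/1257 ≈ 0.07558, p̂₂ = 32/801 ≈ 0.03995.
Pooled p̂ = (95+32)/(1257+801) = 127/2058 = 0.06171.
SE = √(0.0579022 × 0.00204398) = 0.01088.
z = (0.07558 − 0.03995)/0.01088 = 0.03563/0.01088 = 3.275.
p-value = 2·P(Z > 3.275) ≈ 0.0011; since p < α = 0.05, reject H₀.

z = 3.275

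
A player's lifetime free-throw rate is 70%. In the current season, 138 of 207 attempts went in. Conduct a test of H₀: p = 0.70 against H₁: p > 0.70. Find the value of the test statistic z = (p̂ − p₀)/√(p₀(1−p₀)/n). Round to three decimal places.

p̂ = 138/207 ≈ 0.666667.
Under H₀, SE = √(0.7·0.3/207) = √(0.00101449) = 0.031851.
z = (0.666667 − 0.7)/0.031851 = -0.033333/0.031851 = -1.047.

z = -1.047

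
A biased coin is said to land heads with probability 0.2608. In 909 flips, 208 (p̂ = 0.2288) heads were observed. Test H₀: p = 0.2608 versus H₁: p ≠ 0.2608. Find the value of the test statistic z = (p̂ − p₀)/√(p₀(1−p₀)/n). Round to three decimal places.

z = -2.196

p̂ = 208/909 ≈ 0.22882.
Standard error under H₀: √(0.2608×0.7392/909) = 0.01456.
z = (0.22882 − 0.2608)/0.01456 = -0.03198/0.01456 = -2.196.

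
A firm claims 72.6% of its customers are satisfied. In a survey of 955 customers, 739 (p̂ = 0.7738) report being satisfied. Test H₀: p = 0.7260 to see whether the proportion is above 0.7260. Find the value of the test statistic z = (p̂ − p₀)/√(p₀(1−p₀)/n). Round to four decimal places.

z = 3.3135

p̂ = 739/955 = 0.7738220.
SE = √(p₀(1−p₀)/n) = √(0.19892/955) = 0.0144325.
z = (0.7738220 − 0.726)/0.0144325 = 0.0478220/0.0144325 = 3.3135.
p-value = P(Z > 3.313) ≈ 0.0005.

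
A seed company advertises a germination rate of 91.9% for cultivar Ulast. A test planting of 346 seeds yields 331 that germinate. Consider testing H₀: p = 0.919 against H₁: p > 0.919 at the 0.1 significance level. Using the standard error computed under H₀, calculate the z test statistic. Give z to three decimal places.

z = 2.567

p̂ = 331/346 = 0.956647.
SE = √(p₀(1−p₀)/n) = √(0.074439/346) = 0.014668.
z = (0.956647 − 0.919)/0.014668 = 0.037647/0.014668 = 2.567.
p-value = P(Z > 2.567) ≈ 0.0051, so at α = 0.1 we reject H₀.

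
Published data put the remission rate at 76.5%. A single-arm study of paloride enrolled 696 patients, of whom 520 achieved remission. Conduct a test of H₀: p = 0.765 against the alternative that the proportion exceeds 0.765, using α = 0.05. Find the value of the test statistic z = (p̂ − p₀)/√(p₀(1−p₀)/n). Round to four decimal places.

z = -1.1121

p̂ = 520/696 = 0.747126.
Standard error under H₀: √(0.765×0.235/696) = 0.016072.
z = (0.747126 − 0.765)/0.016072 = -0.017874/0.016072 = -1.1121.
p-value = P(Z > -1.112) ≈ 0.8670, so at α = 0.05 we fail to reject H₀.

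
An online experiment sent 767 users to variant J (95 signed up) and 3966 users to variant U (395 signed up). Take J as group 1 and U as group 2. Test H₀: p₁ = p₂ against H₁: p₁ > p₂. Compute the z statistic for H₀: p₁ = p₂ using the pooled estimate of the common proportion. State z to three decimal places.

z = 2.019

p̂₁ = 95/767 ≈ 0.123859, p̂₂ = 395/3966 ≈ 0.099597.
Pooled p̂ = (95+395)/(767+3966) = 490/4733 = 0.103528.
SE = √(p̂(1−p̂)(1/n₁+1/n₂)) = √(0.103528·0.896472·0.00155592) = √(0.000144406) = 0.012017.
z = (0.123859 − 0.099597)/0.012017 = 0.024262/0.012017 = 2.019.
p-value = P(Z > 2.019) ≈ 0.0217.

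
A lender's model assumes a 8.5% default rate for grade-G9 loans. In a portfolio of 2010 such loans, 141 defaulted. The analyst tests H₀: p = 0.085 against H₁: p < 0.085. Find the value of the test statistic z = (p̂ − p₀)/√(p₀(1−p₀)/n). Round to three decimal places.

z = -2.387

p̂ = 141/2010 ≈ 0.07015.
SE = √(p₀(1−p₀)/n) = √(0.077775/2010) = 0.00622.
z = (0.07015 − 0.085)/0.00622 = -0.01485/0.00622 = -2.387.
p-value = P(Z < -2.387) ≈ 0.0085.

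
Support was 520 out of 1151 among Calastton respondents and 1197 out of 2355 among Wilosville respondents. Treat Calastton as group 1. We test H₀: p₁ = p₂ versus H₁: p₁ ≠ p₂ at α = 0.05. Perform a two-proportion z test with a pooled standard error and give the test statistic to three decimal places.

p̂₁ = 520/1151 = 0.451781, p̂₂ = 1197/2355 = 0.508280.
Pooled p̂ = (520+1197)/(1151+2355) = 1717/3506 = 0.489732.
SE = √(0.249895 × 0.00129344) = 0.017978.
z = (0.451781 − 0.508280)/0.017978 = -0.056499/0.017978 = -3.143.
Two-sided p-value ≈ 2·Φ(−3.143) = 0.0017. With α = 0.05, reject H₀.

z = -3.143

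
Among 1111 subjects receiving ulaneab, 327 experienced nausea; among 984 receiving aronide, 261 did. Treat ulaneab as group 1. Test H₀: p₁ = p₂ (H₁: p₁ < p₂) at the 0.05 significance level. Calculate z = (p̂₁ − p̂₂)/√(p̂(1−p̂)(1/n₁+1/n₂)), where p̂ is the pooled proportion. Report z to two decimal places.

p̂₁ = 327/1111 ≈ 0.2943, p̂₂ = 261/984 ≈ 0.2652.
Pooled p̂ = (327+261)/(1111+984) = 588/2095 = 0.2807.
SE = √(p̂(1−p̂)(1/n₁+1/n₂)) = √(0.2807·0.7193·0.00191635) = √(0.000386899) = 0.0197.
z = (0.2943 − 0.2652)/0.0197 = 0.0291/0.0197 = 1.48.
p-value = P(Z < 1.479) ≈ 0.9304. With α = 0.05, fail to reject H₀.

z = 1.48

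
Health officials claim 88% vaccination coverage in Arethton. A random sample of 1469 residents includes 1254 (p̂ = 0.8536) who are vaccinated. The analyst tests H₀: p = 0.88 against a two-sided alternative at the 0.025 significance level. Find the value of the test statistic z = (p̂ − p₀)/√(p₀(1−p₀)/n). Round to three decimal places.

p̂ = 1254/1469 = 0.853642.
SE = √(p₀(1−p₀)/n) = √(0.1056/1469) = 0.008479.
z = (0.853642 − 0.88)/0.008479 = -0.026358/0.008479 = -3.109.
Two-sided p-value ≈ 2·Φ(−3.109) = 0.0019, so at α = 0.025 we reject H₀.

z = -3.109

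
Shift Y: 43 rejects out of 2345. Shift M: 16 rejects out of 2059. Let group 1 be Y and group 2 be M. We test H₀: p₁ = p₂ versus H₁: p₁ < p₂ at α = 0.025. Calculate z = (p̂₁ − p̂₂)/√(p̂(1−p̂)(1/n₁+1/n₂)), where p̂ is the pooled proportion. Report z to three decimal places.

z = 3.043

p̂₁ = 43/2345 ≈ 0.018337, p̂₂ = 16/2059 ≈ 0.007771.
Pooled p̂ = (43+16)/(2345+2059) = 59/4404 = 0.013397.
SE = √(0.0132174 × 0.000912112) = 0.003472.
z = (0.018337 − 0.007771)/0.003472 = 0.010566/0.003472 = 3.043.
p-value = P(Z < 3.043) ≈ 0.9988; since p > α = 0.025, fail to reject H₀.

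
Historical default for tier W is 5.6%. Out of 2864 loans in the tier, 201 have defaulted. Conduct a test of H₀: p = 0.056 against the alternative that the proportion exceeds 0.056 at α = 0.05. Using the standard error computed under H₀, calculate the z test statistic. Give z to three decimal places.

z = 3.301

p̂ = 201/2864 = 0.070182.
SE = √(p₀(1−p₀)/n) = √(0.052864/2864) = 0.004296.
z = (0.070182 − 0.056)/0.004296 = 0.014182/0.004296 = 3.301.
p-value = P(Z > 3.301) ≈ 0.0005. With α = 0.05, reject H₀.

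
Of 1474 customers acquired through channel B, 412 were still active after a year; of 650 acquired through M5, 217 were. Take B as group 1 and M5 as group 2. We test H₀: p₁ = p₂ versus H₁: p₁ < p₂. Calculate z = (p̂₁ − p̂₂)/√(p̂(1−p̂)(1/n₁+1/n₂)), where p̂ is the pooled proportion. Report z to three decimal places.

p̂₁ = 412/1474 ≈ 0.279512, p̂₂ = 217/650 ≈ 0.333846.
Pooled p̂ = (412+217)/(1474+650) = 629/2124 = 0.296139.
SE = √(0.208441 × 0.00221689) = 0.021496.
z = (0.279512 − 0.333846)/0.021496 = -0.054334/0.021496 = -2.528.
p-value = P(Z < -2.528) ≈ 0.0057.

z = -2.528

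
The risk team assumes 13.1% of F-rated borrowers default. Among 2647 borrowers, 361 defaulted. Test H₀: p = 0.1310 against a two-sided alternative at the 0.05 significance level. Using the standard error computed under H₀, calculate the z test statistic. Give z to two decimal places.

z = 0.82

p̂ = 361/2647 ≈ 0.1364.
Under H₀, SE = √(0.131·0.869/2647) = √(4.30068e-05) = 0.0066.
z = (0.1364 − 0.131)/0.0066 = 0.0054/0.0066 = 0.82.
Two-sided p-value ≈ 2·Φ(−0.821) = 0.4119, so at α = 0.05 we fail to reject H₀.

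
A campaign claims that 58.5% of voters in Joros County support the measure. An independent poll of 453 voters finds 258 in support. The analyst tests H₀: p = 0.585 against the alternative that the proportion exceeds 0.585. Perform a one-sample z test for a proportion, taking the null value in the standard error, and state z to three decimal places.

p̂ = 258/453 ≈ 0.56954.
SE = √(p₀(1−p₀)/n) = √(0.24278/453) = 0.02315.
z = (0.56954 − 0.585)/0.02315 = -0.01546/0.02315 = -0.668.
p-value = P(Z > -0.668) ≈ 0.7479.

z = -0.668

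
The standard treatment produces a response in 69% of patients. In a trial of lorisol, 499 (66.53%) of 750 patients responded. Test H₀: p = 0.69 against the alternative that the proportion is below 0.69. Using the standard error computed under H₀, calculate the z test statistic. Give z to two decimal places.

p̂ = 499/750 = 0.6653.
Standard error under H₀: √(0.69×0.31/750) = 0.0169.
z = (0.6653 − 0.69)/0.0169 = -0.0247/0.0169 = -1.46.
p-value = P(Z < -1.461) ≈ 0.0721.

z = -1.46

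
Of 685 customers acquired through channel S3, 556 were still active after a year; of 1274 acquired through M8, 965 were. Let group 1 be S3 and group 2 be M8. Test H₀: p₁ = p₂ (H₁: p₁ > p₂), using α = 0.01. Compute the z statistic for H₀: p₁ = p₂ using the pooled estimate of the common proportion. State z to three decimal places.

p̂₁ = 556/685 = 0.81168, p̂₂ = 965/1274 = 0.75746.
Pooled p̂ = (556+965)/(685+1274) = 1521/1959 = 0.77642.
SE = √(p̂(1−p̂)(1/n₁+1/n₂)) = √(0.77642·0.22358·0.00224478) = √(0.000389681) = 0.01974.
z = (0.81168 − 0.75746)/0.01974 = 0.05422/0.01974 = 2.747.
p-value = P(Z > 2.747) ≈ 0.0030. With α = 0.01, reject H₀.

z = 2.747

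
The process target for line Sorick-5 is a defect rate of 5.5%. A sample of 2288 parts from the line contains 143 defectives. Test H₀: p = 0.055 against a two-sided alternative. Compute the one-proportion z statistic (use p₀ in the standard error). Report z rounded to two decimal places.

p̂ = 143/2288 = 0.06250.
Standard error under H₀: √(0.055×0.945/2288) = 0.00477.
z = (0.06250 − 0.055)/0.00477 = 0.00750/0.00477 = 1.57.

z = 1.57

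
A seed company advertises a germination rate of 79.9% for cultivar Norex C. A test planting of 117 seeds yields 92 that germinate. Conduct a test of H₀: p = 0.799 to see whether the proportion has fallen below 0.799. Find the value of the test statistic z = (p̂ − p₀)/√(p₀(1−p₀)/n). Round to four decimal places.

p̂ = 92/117 ≈ 0.786325.
Under H₀, SE = √(0.799·0.201/117) = √(0.00137264) = 0.037049.
z = (0.786325 − 0.799)/0.037049 = -0.012675/0.037049 = -0.3421.
p-value = P(Z < -0.342) ≈ 0.3661.

z = -0.3421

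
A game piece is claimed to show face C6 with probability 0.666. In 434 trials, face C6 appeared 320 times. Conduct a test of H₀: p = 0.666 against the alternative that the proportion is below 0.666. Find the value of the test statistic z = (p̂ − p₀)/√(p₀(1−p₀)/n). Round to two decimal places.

z = 3.15

p̂ = 320/434 ≈ 0.7373.
Under H₀, SE = √(0.666·0.334/434) = √(0.000512544) = 0.0226.
z = (0.7373 − 0.666)/0.0226 = 0.0713/0.0226 = 3.15.
p-value = P(Z < 3.151) ≈ 0.9992.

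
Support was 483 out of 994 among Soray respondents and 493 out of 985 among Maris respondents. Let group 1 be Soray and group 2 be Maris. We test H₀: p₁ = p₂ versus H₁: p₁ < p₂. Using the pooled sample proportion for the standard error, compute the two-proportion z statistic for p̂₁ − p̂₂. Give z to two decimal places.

z = -0.65

p̂₁ = 483/994 ≈ 0.4859, p̂₂ = 493/985 ≈ 0.5005.
Pooled p̂ = (483+493)/(994+985) = 976/1979 = 0.4932.
SE = √(0.249953 × 0.00202126) = 0.0225.
z = (0.4859 − 0.5005)/0.0225 = -0.0146/0.0225 = -0.65.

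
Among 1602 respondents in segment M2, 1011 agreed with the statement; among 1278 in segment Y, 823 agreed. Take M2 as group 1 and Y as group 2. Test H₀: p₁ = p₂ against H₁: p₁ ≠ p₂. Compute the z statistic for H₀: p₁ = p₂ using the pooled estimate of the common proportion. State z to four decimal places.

z = -0.7146

p̂₁ = 1011/1602 ≈ 0.631086, p̂₂ = 823/1278 ≈ 0.643975.
Pooled p̂ = (1011+823)/(1602+1278) = 1834/2880 = 0.636806.
SE = √(p̂(1−p̂)(1/n₁+1/n₂)) = √(0.636806·0.363194·0.00140669) = √(0.000325346) = 0.018037.
z = (0.631086 − 0.643975)/0.018037 = -0.012889/0.018037 = -0.7146.
Two-sided p-value ≈ 2·Φ(−0.715) = 0.4749.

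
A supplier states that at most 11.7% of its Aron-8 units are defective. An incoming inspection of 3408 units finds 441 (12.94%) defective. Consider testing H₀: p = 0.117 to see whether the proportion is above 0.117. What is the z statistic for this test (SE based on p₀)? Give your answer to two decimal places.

z = 2.25

p̂ = 441/3408 ≈ 0.1294.
SE = √(p₀(1−p₀)/n) = √(0.10331/3408) = 0.0055.
z = (0.1294 − 0.117)/0.0055 = 0.0124/0.0055 = 2.25.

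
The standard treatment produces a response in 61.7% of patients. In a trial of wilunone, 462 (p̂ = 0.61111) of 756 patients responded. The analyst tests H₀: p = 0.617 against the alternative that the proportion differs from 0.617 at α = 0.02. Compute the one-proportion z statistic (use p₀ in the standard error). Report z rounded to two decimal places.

z = -0.33

p̂ = 462/756 = 0.6111.
SE = √(p₀(1−p₀)/n) = √(0.23631/756) = 0.0177.
z = (0.6111 − 0.617)/0.0177 = -0.0059/0.0177 = -0.33.
Two-sided p-value ≈ 2·Φ(−0.333) = 0.7391; since p > α = 0.02, fail to reject H₀.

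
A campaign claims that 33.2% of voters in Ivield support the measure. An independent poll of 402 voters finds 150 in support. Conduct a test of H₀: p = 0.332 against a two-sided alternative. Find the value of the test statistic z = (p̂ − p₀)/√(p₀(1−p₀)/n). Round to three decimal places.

p̂ = 150/402 ≈ 0.37313.
Under H₀, SE = √(0.332·0.668/402) = √(0.000551682) = 0.02349.
z = (0.37313 − 0.332)/0.02349 = 0.04113/0.02349 = 1.751.
p-value = 2·P(Z > 1.751) ≈ 0.0799.

z = 1.751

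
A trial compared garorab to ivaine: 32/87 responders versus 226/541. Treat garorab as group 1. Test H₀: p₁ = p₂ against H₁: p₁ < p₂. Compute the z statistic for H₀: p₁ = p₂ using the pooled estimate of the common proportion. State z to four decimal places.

z = -0.8786

p̂₁ = 32/87 ≈ 0.367816, p̂₂ = 226/541 ≈ 0.417745.
Pooled p̂ = (32+226)/(87+541) = 258/628 = 0.410828.
SE = √(0.242048 × 0.0133427) = 0.056829.
z = (0.367816 − 0.417745)/0.056829 = -0.049929/0.056829 = -0.8786.
p-value = P(Z < -0.879) ≈ 0.1898.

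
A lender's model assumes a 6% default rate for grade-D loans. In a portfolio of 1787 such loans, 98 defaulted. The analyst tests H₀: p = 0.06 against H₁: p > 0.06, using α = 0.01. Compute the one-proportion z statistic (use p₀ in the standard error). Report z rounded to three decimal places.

p̂ = 98/1787 = 0.05484.
Under H₀, SE = √(0.06·0.94/1787) = √(3.15613e-05) = 0.00562.
z = (0.05484 − 0.06)/0.00562 = -0.00516/0.00562 = -0.918.
p-value = P(Z > -0.918) ≈ 0.8208. With α = 0.01, fail to reject H₀.

z = -0.918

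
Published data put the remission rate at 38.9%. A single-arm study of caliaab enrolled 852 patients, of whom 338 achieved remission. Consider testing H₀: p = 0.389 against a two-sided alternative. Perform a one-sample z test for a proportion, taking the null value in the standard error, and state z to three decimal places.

z = 0.462

p̂ = 338/852 = 0.39671.
SE = √(p₀(1−p₀)/n) = √(0.23768/852) = 0.01670.
z = (0.39671 − 0.389)/0.01670 = 0.00771/0.01670 = 0.462.
p-value = 2·P(Z > 0.462) ≈ 0.6442.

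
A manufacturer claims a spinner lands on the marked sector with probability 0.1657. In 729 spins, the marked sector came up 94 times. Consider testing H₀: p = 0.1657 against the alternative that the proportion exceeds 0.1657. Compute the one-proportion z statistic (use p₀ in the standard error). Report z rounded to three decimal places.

z = -2.669

p̂ = 94/729 ≈ 0.128944.
Standard error under H₀: √(0.1657×0.8343/729) = 0.013771.
z = (0.128944 − 0.1657)/0.013771 = -0.036756/0.013771 = -2.669.
p-value = P(Z > -2.669) ≈ 0.9962.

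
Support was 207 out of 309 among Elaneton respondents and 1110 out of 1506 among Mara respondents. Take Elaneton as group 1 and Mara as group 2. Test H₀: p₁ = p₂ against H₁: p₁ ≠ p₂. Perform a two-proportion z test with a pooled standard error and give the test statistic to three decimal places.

z = -2.410

p̂₁ = 207/309 = 0.669903, p̂₂ = 1110/1506 = 0.737052.
Pooled p̂ = (207+1110)/(309+1506) = 1317/1815 = 0.725620.
SE = √(p̂(1−p̂)(1/n₁+1/n₂)) = √(0.725620·0.274380·0.00390026) = √(0.000776524) = 0.027866.
z = (0.669903 − 0.737052)/0.027866 = -0.067149/0.027866 = -2.410.
p-value = 2·P(Z > 2.410) ≈ 0.0160.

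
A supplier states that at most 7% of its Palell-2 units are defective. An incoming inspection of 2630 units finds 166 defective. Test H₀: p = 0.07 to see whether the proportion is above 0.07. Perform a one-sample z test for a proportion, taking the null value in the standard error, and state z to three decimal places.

z = -1.383

p̂ = 166/2630 = 0.063118.
Under H₀, SE = √(0.07·0.93/2630) = √(2.47529e-05) = 0.004975.
z = (0.063118 − 0.07)/0.004975 = -0.006882/0.004975 = -1.383.
p-value = P(Z > -1.383) ≈ 0.9167.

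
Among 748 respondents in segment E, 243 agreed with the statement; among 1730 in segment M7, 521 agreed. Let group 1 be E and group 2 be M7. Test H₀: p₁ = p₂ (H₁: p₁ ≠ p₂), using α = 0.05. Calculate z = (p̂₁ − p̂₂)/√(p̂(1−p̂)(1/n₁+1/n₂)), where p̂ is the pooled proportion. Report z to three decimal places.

z = 1.173

p̂₁ = 243/748 = 0.32487, p̂₂ = 521/1730 = 0.30116.
Pooled p̂ = (243+521)/(748+1730) = 764/2478 = 0.30831.
SE = √(0.213256 × 0.00191493) = 0.02021.
z = (0.32487 − 0.30116)/0.02021 = 0.02371/0.02021 = 1.173.
p-value = 2·P(Z > 1.173) ≈ 0.2407; since p > α = 0.05, fail to reject H₀.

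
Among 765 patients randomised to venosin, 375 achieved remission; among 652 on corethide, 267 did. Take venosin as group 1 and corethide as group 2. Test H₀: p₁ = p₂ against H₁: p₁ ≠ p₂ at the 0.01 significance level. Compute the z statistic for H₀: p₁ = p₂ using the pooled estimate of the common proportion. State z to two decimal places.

p̂₁ = 375/765 = 0.49020, p̂₂ = 267/652 = 0.40951.
Pooled p̂ = (375+267)/(765+652) = 642/1417 = 0.45307.
SE = √(0.247798 × 0.00284093) = 0.02653.
z = (0.49020 − 0.40951)/0.02653 = 0.08069/0.02653 = 3.04.
p-value = 2·P(Z > 3.041) ≈ 0.0024. With α = 0.01, reject H₀.

z = 3.04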